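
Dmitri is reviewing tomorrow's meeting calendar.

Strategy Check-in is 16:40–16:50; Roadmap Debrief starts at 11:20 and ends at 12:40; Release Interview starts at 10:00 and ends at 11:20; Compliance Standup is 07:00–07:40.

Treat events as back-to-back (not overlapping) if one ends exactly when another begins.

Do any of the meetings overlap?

Sorted by start: Compliance Standup, Release Interview, Roadmap Debrief, Strategy Check-in.
Release Interview starts after Compliance Standup ends, so Compliance Standup has no further overlaps.
Roadmap Debrief starts exactly when Release Interview ends (back-to-back, no overlap), so Release Interview has no further overlaps.
Strategy Check-in starts after Roadmap Debrief ends.
Every pair is clear; the schedule has no overlaps.

No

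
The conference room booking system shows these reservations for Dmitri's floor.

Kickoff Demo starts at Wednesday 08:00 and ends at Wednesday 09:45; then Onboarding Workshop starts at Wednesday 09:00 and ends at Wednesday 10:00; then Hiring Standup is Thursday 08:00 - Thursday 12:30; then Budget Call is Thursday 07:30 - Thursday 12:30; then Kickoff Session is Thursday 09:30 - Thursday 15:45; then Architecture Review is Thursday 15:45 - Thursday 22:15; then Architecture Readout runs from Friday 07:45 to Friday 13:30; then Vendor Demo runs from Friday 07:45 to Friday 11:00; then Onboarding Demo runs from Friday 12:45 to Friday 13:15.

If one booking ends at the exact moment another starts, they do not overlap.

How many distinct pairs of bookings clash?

6

Sorted by start: Kickoff Demo, Onboarding Workshop, Budget Call, Hiring Standup, Kickoff Session, Architecture Review, Architecture Readout, Vendor Demo, Onboarding Demo.
Onboarding Workshop starts before Kickoff Demo ends → Kickoff Demo and Onboarding Workshop overlap.
Budget Call starts after Kickoff Demo ends, so Kickoff Demo has no further overlaps.
Budget Call starts after Onboarding Workshop ends, so Onboarding Workshop has no further overlaps.
Hiring Standup starts before Budget Call ends → Budget Call and Hiring Standup overlap.
Kickoff Session starts before Budget Call ends → Budget Call and Kickoff Session overlap.
Architecture Review starts after Budget Call ends, so Budget Call has no further overlaps.
Kickoff Session starts before Hiring Standup ends → Hiring Standup and Kickoff Session overlap.
Architecture Review starts after Hiring Standup ends, so Hiring Standup has no further overlaps.
Architecture Review starts exactly when Kickoff Session ends (back-to-back, no overlap), so Kickoff Session has no further overlaps.
Architecture Readout starts after Architecture Review ends, so Architecture Review has no further overlaps.
Vendor Demo starts before Architecture Readout ends → Architecture Readout and Vendor Demo overlap.
Onboarding Demo starts before Architecture Readout ends → Architecture Readout and Onboarding Demo overlap.
Onboarding Demo starts after Vendor Demo ends.
Overlapping pairs: Architecture Readout & Onboarding Demo, Architecture Readout & Vendor Demo, Budget Call & Hiring Standup, Budget Call & Kickoff Session, Hiring Standup & Kickoff Session, Kickoff Demo & Onboarding Workshop — 6 in total.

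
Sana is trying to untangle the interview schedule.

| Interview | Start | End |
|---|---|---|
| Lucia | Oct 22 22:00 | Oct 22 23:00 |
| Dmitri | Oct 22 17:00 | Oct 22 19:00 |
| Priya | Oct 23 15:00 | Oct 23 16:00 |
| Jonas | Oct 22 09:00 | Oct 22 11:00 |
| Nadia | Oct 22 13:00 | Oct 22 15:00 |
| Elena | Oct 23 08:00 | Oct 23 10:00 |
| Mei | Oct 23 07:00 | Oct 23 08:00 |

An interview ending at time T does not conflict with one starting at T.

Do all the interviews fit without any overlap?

Yes

Sorted by start: Jonas, Nadia, Dmitri, Lucia, Mei, Elena, Priya.
Nadia starts after Jonas ends; Jonas is clear from here.
Dmitri starts after Nadia ends; Nadia is clear from here.
Lucia starts after Dmitri ends; Dmitri is clear from here.
Mei starts after Lucia ends; Lucia is clear from here.
Elena starts exactly when Mei ends (back-to-back, no overlap); Mei is clear from here.
Priya starts after Elena ends.
Every pair is clear; the schedule has no overlaps.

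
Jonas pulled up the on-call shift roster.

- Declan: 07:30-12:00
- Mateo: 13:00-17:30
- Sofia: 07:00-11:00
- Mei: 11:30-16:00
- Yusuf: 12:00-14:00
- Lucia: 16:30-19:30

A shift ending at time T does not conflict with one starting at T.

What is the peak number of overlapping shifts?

3

Sweep the timeline, counting +1 at each start and −1 at each end (ends before starts at a tie):
07:00 start Sofia → 1
07:30 start Declan → 2
11:00 end Sofia → 1
11:30 start Mei → 2
12:00 end Declan → 1
12:00 start Yusuf → 2
13:00 start Mateo → 3
14:00 end Yusuf → 2
16:00 end Mei → 1
16:30 start Lucia → 2
17:30 end Mateo → 1
19:30 end Lucia → 0
Peak is 3, at 13:00 (Mateo, Mei, Yusuf).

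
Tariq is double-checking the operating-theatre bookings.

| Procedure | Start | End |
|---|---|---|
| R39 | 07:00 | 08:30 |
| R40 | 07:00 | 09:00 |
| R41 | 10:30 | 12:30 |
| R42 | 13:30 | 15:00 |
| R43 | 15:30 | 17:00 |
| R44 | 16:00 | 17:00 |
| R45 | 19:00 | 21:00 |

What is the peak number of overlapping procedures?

2

Sort all start/end points and keep a running count:
07:00 start R39 → 1
07:00 start R40 → 2
08:30 end R39 → 1
09:00 end R40 → 0
10:30 start R41 → 1
12:30 end R41 → 0
13:30 start R42 → 1
15:00 end R42 → 0
15:30 start R43 → 1
16:00 start R44 → 2
17:00 end R43 → 1
17:00 end R44 → 0
19:00 start R45 → 1
21:00 end R45 → 0
Peak is 2, at 07:00 (R39, R40).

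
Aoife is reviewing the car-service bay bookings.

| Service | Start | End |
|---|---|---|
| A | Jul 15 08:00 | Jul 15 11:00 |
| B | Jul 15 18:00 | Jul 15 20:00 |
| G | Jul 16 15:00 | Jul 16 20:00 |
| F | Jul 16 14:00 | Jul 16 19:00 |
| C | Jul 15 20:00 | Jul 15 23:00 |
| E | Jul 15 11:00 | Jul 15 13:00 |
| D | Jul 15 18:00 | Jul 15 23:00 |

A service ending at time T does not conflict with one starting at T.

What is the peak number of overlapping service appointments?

Walk through starts and ends in time order (an end at T is processed before a start at T):
Jul 15 08:00 start A → 1
Jul 15 11:00 end A → 0
Jul 15 11:00 start E → 1
Jul 15 13:00 end E → 0
Jul 15 18:00 start B → 1
Jul 15 18:00 start D → 2
Jul 15 20:00 end B → 1
Jul 15 20:00 start C → 2
Jul 15 23:00 end C → 1
Jul 15 23:00 end D → 0
Jul 16 14:00 start F → 1
Jul 16 15:00 start G → 2
Jul 16 19:00 end F → 1
Jul 16 20:00 end G → 0
Peak is 2, at Jul 15 18:00 (B, D).

2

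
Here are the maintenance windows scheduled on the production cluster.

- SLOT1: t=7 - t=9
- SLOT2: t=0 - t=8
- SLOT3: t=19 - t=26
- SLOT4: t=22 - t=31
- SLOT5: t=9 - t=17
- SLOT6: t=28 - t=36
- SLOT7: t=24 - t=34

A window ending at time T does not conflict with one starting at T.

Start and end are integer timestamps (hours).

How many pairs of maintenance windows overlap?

Sorted by start: SLOT2, SLOT1, SLOT5, SLOT3, SLOT4, SLOT7, SLOT6.
SLOT1 starts before SLOT2 ends → SLOT2 and SLOT1 overlap.
SLOT5 starts after SLOT2 ends — done with SLOT2.
SLOT5 starts exactly when SLOT1 ends (back-to-back, no overlap) — done with SLOT1.
SLOT3 starts after SLOT5 ends — done with SLOT5.
SLOT4 starts before SLOT3 ends → SLOT3 and SLOT4 overlap.
SLOT7 starts before SLOT3 ends → SLOT3 and SLOT7 overlap.
SLOT6 starts after SLOT3 ends.
SLOT7 starts before SLOT4 ends → SLOT4 and SLOT7 overlap.
SLOT6 starts before SLOT4 ends → SLOT4 and SLOT6 overlap.
SLOT6 starts before SLOT7 ends → SLOT7 and SLOT6 overlap.
Overlapping pairs: SLOT1 & SLOT2, SLOT3 & SLOT4, SLOT3 & SLOT7, SLOT4 & SLOT6, SLOT4 & SLOT7, SLOT6 & SLOT7 — 6 in total.

6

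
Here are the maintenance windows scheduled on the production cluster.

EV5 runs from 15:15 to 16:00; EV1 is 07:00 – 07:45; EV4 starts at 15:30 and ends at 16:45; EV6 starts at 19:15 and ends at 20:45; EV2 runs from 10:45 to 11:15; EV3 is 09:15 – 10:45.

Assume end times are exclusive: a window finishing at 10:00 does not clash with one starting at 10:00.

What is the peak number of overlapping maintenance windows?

Sweep the timeline, counting +1 at each start and −1 at each end (ends before starts at a tie):
07:00 start EV1 → 1
07:45 end EV1 → 0
09:15 start EV3 → 1
10:45 end EV3 → 0
10:45 start EV2 → 1
11:15 end EV2 → 0
15:15 start EV5 → 1
15:30 start EV4 → 2
16:00 end EV5 → 1
16:45 end EV4 → 0
19:15 start EV6 → 1
20:45 end EV6 → 0
Peak is 2, at 15:30 (EV4, EV5).

2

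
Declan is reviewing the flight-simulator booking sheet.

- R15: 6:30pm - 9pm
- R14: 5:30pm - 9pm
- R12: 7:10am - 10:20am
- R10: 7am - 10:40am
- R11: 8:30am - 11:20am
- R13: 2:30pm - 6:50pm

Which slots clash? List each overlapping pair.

Check each pair: they overlap iff neither finishes before the other starts.
Sorted by start: R10, R12, R11, R13, R14, R15.
R12 starts before R10 ends → R10 and R12 overlap.
R11 starts before R10 ends → R10 and R11 overlap.
R13 starts after R10 ends, so nothing later overlaps R10 either.
R11 starts before R12 ends → R12 and R11 overlap.
R13 starts after R12 ends, so nothing later overlaps R12 either.
R13 starts after R11 ends, so nothing later overlaps R11 either.
R14 starts before R13 ends → R13 and R14 overlap.
R15 starts before R13 ends → R13 and R15 overlap.
R15 starts before R14 ends → R14 and R15 overlap.

R10 & R11, R10 & R12, R11 & R12, R13 & R14, R13 & R15, R14 & R15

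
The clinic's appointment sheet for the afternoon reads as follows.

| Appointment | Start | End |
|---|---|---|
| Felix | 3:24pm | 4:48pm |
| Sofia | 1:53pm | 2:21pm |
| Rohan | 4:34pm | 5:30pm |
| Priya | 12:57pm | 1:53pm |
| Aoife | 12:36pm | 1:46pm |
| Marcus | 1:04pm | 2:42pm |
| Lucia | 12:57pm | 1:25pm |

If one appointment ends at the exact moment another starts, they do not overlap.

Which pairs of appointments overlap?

Aoife & Lucia, Aoife & Marcus, Aoife & Priya, Felix & Rohan, Lucia & Marcus, Lucia & Priya, Marcus & Priya, Marcus & Sofia

Two intervals overlap when each starts before the other ends.
Sorted by start: Aoife, Priya, Lucia, Marcus, Sofia, Felix, Rohan.
Priya starts before Aoife ends → Aoife and Priya overlap.
Lucia starts before Aoife ends → Aoife and Lucia overlap.
Marcus starts before Aoife ends → Aoife and Marcus overlap.
Sofia starts after Aoife ends — done with Aoife.
Lucia starts before Priya ends → Priya and Lucia overlap.
Marcus starts before Priya ends → Priya and Marcus overlap.
Sofia starts exactly when Priya ends (back-to-back, no overlap) — done with Priya.
Marcus starts before Lucia ends → Lucia and Marcus overlap.
Sofia starts after Lucia ends — done with Lucia.
Sofia starts before Marcus ends → Marcus and Sofia overlap.
Felix starts after Marcus ends — done with Marcus.
Felix starts after Sofia ends — done with Sofia.
Rohan starts before Felix ends → Felix and Rohan overlap.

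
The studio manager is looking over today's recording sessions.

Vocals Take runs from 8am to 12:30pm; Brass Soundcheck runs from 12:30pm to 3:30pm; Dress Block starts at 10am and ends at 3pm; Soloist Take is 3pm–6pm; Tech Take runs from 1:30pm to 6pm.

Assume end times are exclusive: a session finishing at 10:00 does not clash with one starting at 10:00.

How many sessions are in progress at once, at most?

Sort all start/end points and keep a running count:
8am start Vocals Take → 1
10am start Dress Block → 2
12:30pm end Vocals Take → 1
12:30pm start Brass Soundcheck → 2
1:30pm start Tech Take → 3
3pm end Dress Block → 2
3pm start Soloist Take → 3
3:30pm end Brass Soundcheck → 2
6pm end Soloist Take → 1
6pm end Tech Take → 0
Peak is 3, at 1:30pm (Brass Soundcheck, Dress Block, Tech Take).

3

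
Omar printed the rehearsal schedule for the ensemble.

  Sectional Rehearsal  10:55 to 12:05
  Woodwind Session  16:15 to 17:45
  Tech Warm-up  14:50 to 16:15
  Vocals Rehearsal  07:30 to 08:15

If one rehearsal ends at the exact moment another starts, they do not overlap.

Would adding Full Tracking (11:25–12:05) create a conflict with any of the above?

Vocals Rehearsal: ends 08:15 at or before Full Tracking starts 11:25 → clear.
Sectional Rehearsal: starts 10:55 before Full Tracking ends 12:05, and ends 12:05 after Full Tracking starts 11:25 → overlap.
Tech Warm-up: starts 14:50 at or after Full Tracking ends 12:05 → clear.
Woodwind Session: starts 16:15 at or after Full Tracking ends 12:05 → clear.
Full Tracking overlaps Sectional Rehearsal.

Yes — it overlaps Sectional Rehearsal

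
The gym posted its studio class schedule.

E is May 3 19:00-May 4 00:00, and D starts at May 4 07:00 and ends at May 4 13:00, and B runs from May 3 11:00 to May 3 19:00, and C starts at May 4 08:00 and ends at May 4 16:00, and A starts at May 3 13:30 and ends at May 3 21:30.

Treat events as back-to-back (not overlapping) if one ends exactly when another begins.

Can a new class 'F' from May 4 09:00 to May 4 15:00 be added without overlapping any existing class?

B: ends May 3 19:00 at or before F starts May 4 09:00 → clear.
A: ends May 3 21:30 at or before F starts May 4 09:00 → clear.
E: ends May 4 00:00 at or before F starts May 4 09:00 → clear.
D: starts May 4 07:00 before F ends May 4 15:00, and ends May 4 13:00 after F starts May 4 09:00 → overlap.
C: starts May 4 08:00 before F ends May 4 15:00, and ends May 4 16:00 after F starts May 4 09:00 → overlap.
F overlaps C, D.

No — it overlaps C, D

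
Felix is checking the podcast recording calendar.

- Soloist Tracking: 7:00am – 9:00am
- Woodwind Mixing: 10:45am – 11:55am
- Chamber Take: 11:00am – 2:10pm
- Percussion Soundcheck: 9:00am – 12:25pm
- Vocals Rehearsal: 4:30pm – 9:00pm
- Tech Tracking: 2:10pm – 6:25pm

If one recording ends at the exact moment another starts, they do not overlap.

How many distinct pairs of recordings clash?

4

Sorted by start: Soloist Tracking, Percussion Soundcheck, Woodwind Mixing, Chamber Take, Tech Tracking, Vocals Rehearsal.
Percussion Soundcheck starts exactly when Soloist Tracking ends (back-to-back, no overlap), so Soloist Tracking has no further overlaps.
Woodwind Mixing starts before Percussion Soundcheck ends → Percussion Soundcheck and Woodwind Mixing overlap.
Chamber Take starts before Percussion Soundcheck ends → Percussion Soundcheck and Chamber Take overlap.
Tech Tracking starts after Percussion Soundcheck ends, so Percussion Soundcheck has no further overlaps.
Chamber Take starts before Woodwind Mixing ends → Woodwind Mixing and Chamber Take overlap.
Tech Tracking starts after Woodwind Mixing ends, so Woodwind Mixing has no further overlaps.
Tech Tracking starts exactly when Chamber Take ends (back-to-back, no overlap), so Chamber Take has no further overlaps.
Vocals Rehearsal starts before Tech Tracking ends → Tech Tracking and Vocals Rehearsal overlap.
Overlapping pairs: Chamber Take & Percussion Soundcheck, Chamber Take & Woodwind Mixing, Percussion Soundcheck & Woodwind Mixing, Tech Tracking & Vocals Rehearsal — 4 in total.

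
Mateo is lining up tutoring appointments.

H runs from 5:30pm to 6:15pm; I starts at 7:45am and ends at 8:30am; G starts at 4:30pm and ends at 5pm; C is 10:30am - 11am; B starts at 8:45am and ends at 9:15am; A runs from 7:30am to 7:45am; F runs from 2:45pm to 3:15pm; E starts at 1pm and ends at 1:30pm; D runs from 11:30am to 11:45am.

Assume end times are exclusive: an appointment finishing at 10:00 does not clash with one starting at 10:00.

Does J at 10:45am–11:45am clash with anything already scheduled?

Yes — it overlaps C, D

A: ends 7:45am at or before J starts 10:45am → clear.
I: ends 8:30am at or before J starts 10:45am → clear.
B: ends 9:15am at or before J starts 10:45am → clear.
C: starts 10:30am before J ends 11:45am, and ends 11am after J starts 10:45am → overlap.
D: starts 11:30am before J ends 11:45am, and ends 11:45am after J starts 10:45am → overlap.
E: starts 1pm at or after J ends 11:45am → clear.
F: starts 2:45pm at or after J ends 11:45am → clear.
G: starts 4:30pm at or after J ends 11:45am → clear.
H: starts 5:30pm at or after J ends 11:45am → clear.
J overlaps C, D.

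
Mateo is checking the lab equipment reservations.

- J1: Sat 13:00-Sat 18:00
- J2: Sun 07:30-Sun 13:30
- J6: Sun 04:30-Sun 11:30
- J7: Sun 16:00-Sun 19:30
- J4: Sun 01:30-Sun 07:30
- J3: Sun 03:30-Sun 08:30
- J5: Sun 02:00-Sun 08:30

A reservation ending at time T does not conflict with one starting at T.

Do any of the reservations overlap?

Yes

Sorted by start: J1, J4, J5, J3, J6, J2, J7.
J4 starts after J1 ends, so J1 has no further overlaps.
J5 starts before J4 ends → J4 and J5 overlap.
That's a conflict, so the schedule is not conflict-free.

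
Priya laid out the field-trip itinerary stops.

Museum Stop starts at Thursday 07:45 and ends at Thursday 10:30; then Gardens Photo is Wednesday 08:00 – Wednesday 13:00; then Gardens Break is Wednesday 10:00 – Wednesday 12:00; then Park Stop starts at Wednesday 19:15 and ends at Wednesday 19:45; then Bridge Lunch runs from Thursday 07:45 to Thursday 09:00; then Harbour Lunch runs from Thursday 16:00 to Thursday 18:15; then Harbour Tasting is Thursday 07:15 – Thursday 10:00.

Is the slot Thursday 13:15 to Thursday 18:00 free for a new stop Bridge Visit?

No — it overlaps Harbour Lunch

Gardens Photo: ends Wednesday 13:00 at or before Bridge Visit starts Thursday 13:15 → clear.
Gardens Break: ends Wednesday 12:00 at or before Bridge Visit starts Thursday 13:15 → clear.
Park Stop: ends Wednesday 19:45 at or before Bridge Visit starts Thursday 13:15 → clear.
Harbour Tasting: ends Thursday 10:00 at or before Bridge Visit starts Thursday 13:15 → clear.
Bridge Lunch: ends Thursday 09:00 at or before Bridge Visit starts Thursday 13:15 → clear.
Museum Stop: ends Thursday 10:30 at or before Bridge Visit starts Thursday 13:15 → clear.
Harbour Lunch: starts Thursday 16:00 before Bridge Visit ends Thursday 18:00, and ends Thursday 18:15 after Bridge Visit starts Thursday 13:15 → overlap.
Bridge Visit overlaps Harbour Lunch.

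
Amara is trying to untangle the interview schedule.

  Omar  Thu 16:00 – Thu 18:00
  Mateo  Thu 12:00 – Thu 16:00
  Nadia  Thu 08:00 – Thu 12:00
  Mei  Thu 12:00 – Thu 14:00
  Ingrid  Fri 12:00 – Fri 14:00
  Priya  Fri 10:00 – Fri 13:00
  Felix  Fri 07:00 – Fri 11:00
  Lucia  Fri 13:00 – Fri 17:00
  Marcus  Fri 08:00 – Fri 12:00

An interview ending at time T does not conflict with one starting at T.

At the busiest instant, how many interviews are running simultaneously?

3

Walk through starts and ends in time order (an end at T is processed before a start at T):
Thu 08:00 start Nadia → 1
Thu 12:00 end Nadia → 0
Thu 12:00 start Mateo → 1
Thu 12:00 start Mei → 2
Thu 14:00 end Mei → 1
Thu 16:00 end Mateo → 0
Thu 16:00 start Omar → 1
Thu 18:00 end Omar → 0
Fri 07:00 start Felix → 1
Fri 08:00 start Marcus → 2
Fri 10:00 start Priya → 3
Fri 11:00 end Felix → 2
Fri 12:00 end Marcus → 1
Fri 12:00 start Ingrid → 2
Fri 13:00 end Priya → 1
Fri 13:00 start Lucia → 2
Fri 14:00 end Ingrid → 1
Fri 17:00 end Lucia → 0
Peak is 3, at Fri 10:00 (Felix, Marcus, Priya).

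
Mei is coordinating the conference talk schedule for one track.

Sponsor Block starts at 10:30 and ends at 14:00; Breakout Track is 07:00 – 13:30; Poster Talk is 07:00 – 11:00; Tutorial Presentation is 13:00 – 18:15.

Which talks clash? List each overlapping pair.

Check each pair: they overlap iff neither finishes before the other starts.
Sorted by start: Breakout Track, Poster Talk, Sponsor Block, Tutorial Presentation.
Poster Talk starts before Breakout Track ends → Breakout Track and Poster Talk overlap.
Sponsor Block starts before Breakout Track ends → Breakout Track and Sponsor Block overlap.
Tutorial Presentation starts before Breakout Track ends → Breakout Track and Tutorial Presentation overlap.
Sponsor Block starts before Poster Talk ends → Poster Talk and Sponsor Block overlap.
Tutorial Presentation starts after Poster Talk ends.
Tutorial Presentation starts before Sponsor Block ends → Sponsor Block and Tutorial Presentation overlap.

Breakout Track & Poster Talk, Breakout Track & Sponsor Block, Breakout Track & Tutorial Presentation, Poster Talk & Sponsor Block, Sponsor Block & Tutorial Presentation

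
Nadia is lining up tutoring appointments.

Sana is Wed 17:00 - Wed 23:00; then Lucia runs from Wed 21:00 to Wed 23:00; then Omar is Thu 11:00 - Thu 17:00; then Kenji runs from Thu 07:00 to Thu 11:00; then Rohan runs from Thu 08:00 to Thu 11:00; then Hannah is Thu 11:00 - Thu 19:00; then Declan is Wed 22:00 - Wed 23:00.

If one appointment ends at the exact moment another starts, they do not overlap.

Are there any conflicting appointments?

Sorted by start: Sana, Lucia, Declan, Kenji, Rohan, Omar, Hannah.
Lucia starts before Sana ends → Sana and Lucia overlap.
That's a conflict, so the schedule is not conflict-free.

Yes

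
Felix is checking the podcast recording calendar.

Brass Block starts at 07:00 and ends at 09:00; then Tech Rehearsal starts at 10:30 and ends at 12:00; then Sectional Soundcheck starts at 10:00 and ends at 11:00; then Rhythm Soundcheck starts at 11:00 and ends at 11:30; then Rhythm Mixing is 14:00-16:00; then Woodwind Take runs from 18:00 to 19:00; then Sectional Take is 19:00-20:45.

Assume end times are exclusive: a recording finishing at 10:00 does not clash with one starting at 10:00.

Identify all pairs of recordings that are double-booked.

Rhythm Soundcheck & Tech Rehearsal, Sectional Soundcheck & Tech Rehearsal

Sorted by start: Brass Block, Sectional Soundcheck, Tech Rehearsal, Rhythm Soundcheck, Rhythm Mixing, Woodwind Take, Sectional Take.
Sectional Soundcheck starts after Brass Block ends, so nothing later overlaps Brass Block either.
Tech Rehearsal starts before Sectional Soundcheck ends → Sectional Soundcheck and Tech Rehearsal overlap.
Rhythm Soundcheck starts exactly when Sectional Soundcheck ends (back-to-back, no overlap), so nothing later overlaps Sectional Soundcheck either.
Rhythm Soundcheck starts before Tech Rehearsal ends → Tech Rehearsal and Rhythm Soundcheck overlap.
Rhythm Mixing starts after Tech Rehearsal ends, so nothing later overlaps Tech Rehearsal either.
Rhythm Mixing starts after Rhythm Soundcheck ends, so nothing later overlaps Rhythm Soundcheck either.
Woodwind Take starts after Rhythm Mixing ends, so nothing later overlaps Rhythm Mixing either.
Sectional Take starts exactly when Woodwind Take ends (back-to-back, no overlap).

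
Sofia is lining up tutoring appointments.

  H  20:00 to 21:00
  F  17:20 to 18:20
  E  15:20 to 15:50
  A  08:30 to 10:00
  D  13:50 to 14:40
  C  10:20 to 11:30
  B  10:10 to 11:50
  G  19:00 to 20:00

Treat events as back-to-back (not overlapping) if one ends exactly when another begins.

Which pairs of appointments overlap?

Sorted by start: A, B, C, D, E, F, G, H.
B starts after A ends — done with A.
C starts before B ends → B and C overlap.
D starts after B ends — done with B.
D starts after C ends — done with C.
E starts after D ends — done with D.
F starts after E ends — done with E.
G starts after F ends — done with F.
H starts exactly when G ends (back-to-back, no overlap).

B & C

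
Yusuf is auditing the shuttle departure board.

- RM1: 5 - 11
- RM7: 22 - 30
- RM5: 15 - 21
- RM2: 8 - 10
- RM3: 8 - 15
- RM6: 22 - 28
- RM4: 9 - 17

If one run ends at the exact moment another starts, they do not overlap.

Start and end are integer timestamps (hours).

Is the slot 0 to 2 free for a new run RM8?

Yes — the slot is free

RM1: starts 5 at or after RM8 ends 2 → clear.
RM2: starts 8 at or after RM8 ends 2 → clear.
RM3: starts 8 at or after RM8 ends 2 → clear.
RM4: starts 9 at or after RM8 ends 2 → clear.
RM5: starts 15 at or after RM8 ends 2 → clear.
RM6: starts 22 at or after RM8 ends 2 → clear.
RM7: starts 22 at or after RM8 ends 2 → clear.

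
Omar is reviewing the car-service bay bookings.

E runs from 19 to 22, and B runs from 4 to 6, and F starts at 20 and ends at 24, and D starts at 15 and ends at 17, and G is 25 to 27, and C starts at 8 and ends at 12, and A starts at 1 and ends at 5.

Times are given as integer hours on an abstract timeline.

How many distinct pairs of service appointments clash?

Two intervals overlap when each starts before the other ends.
Sorted by start: A, B, C, D, E, F, G.
B starts before A ends → A and B overlap.
C starts after A ends — done with A.
C starts after B ends — done with B.
D starts after C ends — done with C.
E starts after D ends — done with D.
F starts before E ends → E and F overlap.
G starts after E ends.
G starts after F ends.
Overlapping pairs: A & B, E & F — 2 in total.

2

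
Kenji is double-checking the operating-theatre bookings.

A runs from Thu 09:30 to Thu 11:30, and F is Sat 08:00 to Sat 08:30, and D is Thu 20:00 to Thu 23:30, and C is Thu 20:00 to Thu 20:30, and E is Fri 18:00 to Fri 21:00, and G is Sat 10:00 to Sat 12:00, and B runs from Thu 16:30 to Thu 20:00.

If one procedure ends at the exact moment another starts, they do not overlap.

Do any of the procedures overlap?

Check each pair: they overlap iff neither finishes before the other starts.
Sorted by start: A, B, C, D, E, F, G.
B starts after A ends — done with A.
C starts exactly when B ends (back-to-back, no overlap) — done with B.
D starts before C ends → C and D overlap.
That's a conflict, so the schedule is not conflict-free.

Yes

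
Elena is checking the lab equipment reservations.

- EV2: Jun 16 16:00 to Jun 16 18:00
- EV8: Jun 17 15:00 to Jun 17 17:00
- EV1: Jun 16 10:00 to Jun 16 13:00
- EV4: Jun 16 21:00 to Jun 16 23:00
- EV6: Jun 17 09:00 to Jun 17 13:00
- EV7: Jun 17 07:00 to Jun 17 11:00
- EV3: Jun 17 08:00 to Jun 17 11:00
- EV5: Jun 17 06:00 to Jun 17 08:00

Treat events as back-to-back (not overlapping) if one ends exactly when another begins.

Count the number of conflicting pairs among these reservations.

Two intervals overlap when each starts before the other ends.
Sorted by start: EV1, EV2, EV4, EV5, EV7, EV3, EV6, EV8.
EV2 starts after EV1 ends — done with EV1.
EV4 starts after EV2 ends — done with EV2.
EV5 starts after EV4 ends — done with EV4.
EV7 starts before EV5 ends → EV5 and EV7 overlap.
EV3 starts exactly when EV5 ends (back-to-back, no overlap) — done with EV5.
EV3 starts before EV7 ends → EV7 and EV3 overlap.
EV6 starts before EV7 ends → EV7 and EV6 overlap.
EV8 starts after EV7 ends.
EV6 starts before EV3 ends → EV3 and EV6 overlap.
EV8 starts after EV3 ends.
EV8 starts after EV6 ends.
Overlapping pairs: EV3 & EV6, EV3 & EV7, EV5 & EV7, EV6 & EV7 — 4 in total.

4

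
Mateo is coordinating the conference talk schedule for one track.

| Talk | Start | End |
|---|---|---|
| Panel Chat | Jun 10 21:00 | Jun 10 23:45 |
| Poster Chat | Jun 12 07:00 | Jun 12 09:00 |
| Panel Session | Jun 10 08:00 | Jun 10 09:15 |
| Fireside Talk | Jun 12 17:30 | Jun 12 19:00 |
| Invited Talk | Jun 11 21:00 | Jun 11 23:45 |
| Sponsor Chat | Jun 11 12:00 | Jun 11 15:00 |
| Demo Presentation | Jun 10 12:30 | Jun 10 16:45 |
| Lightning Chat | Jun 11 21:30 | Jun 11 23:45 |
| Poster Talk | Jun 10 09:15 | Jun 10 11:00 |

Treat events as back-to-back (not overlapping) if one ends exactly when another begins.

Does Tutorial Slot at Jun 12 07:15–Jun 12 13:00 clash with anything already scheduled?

Yes — it overlaps Poster Chat

Panel Session: ends Jun 10 09:15 at or before Tutorial Slot starts Jun 12 07:15 → clear.
Poster Talk: ends Jun 10 11:00 at or before Tutorial Slot starts Jun 12 07:15 → clear.
Demo Presentation: ends Jun 10 16:45 at or before Tutorial Slot starts Jun 12 07:15 → clear.
Panel Chat: ends Jun 10 23:45 at or before Tutorial Slot starts Jun 12 07:15 → clear.
Sponsor Chat: ends Jun 11 15:00 at or before Tutorial Slot starts Jun 12 07:15 → clear.
Invited Talk: ends Jun 11 23:45 at or before Tutorial Slot starts Jun 12 07:15 → clear.
Lightning Chat: ends Jun 11 23:45 at or before Tutorial Slot starts Jun 12 07:15 → clear.
Poster Chat: starts Jun 12 07:00 before Tutorial Slot ends Jun 12 13:00, and ends Jun 12 09:00 after Tutorial Slot starts Jun 12 07:15 → overlap.
Fireside Talk: starts Jun 12 17:30 at or after Tutorial Slot ends Jun 12 13:00 → clear.
Tutorial Slot overlaps Poster Chat.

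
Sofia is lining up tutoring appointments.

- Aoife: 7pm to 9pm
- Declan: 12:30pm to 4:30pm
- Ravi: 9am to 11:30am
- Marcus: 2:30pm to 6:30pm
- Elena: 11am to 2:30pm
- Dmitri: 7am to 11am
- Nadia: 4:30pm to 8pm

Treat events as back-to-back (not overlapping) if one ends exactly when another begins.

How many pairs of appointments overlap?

6

Sorted by start: Dmitri, Ravi, Elena, Declan, Marcus, Nadia, Aoife.
Ravi starts before Dmitri ends → Dmitri and Ravi overlap.
Elena starts exactly when Dmitri ends (back-to-back, no overlap) — done with Dmitri.
Elena starts before Ravi ends → Ravi and Elena overlap.
Declan starts after Ravi ends — done with Ravi.
Declan starts before Elena ends → Elena and Declan overlap.
Marcus starts exactly when Elena ends (back-to-back, no overlap) — done with Elena.
Marcus starts before Declan ends → Declan and Marcus overlap.
Nadia starts exactly when Declan ends (back-to-back, no overlap) — done with Declan.
Nadia starts before Marcus ends → Marcus and Nadia overlap.
Aoife starts after Marcus ends.
Aoife starts before Nadia ends → Nadia and Aoife overlap.
Overlapping pairs: Aoife & Nadia, Declan & Elena, Declan & Marcus, Dmitri & Ravi, Elena & Ravi, Marcus & Nadia — 6 in total.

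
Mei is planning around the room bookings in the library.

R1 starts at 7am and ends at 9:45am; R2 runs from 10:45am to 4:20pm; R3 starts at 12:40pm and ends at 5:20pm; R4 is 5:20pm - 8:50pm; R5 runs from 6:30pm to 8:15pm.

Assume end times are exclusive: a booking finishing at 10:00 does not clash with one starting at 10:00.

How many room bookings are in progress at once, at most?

2

Sweep the timeline, counting +1 at each start and −1 at each end (ends before starts at a tie):
7am start R1 → 1
9:45am end R1 → 0
10:45am start R2 → 1
12:40pm start R3 → 2
4:20pm end R2 → 1
5:20pm end R3 → 0
5:20pm start R4 → 1
6:30pm start R5 → 2
8:15pm end R5 → 1
8:50pm end R4 → 0
Peak is 2, at 12:40pm (R2, R3).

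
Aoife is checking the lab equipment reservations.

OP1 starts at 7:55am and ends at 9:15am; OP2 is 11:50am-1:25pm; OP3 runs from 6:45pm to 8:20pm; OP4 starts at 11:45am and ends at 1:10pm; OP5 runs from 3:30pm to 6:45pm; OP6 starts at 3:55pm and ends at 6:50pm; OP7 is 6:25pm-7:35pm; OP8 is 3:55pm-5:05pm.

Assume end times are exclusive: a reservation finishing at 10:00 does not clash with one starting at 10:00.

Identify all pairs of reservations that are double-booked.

OP2 & OP4, OP3 & OP6, OP3 & OP7, OP5 & OP6, OP5 & OP7, OP5 & OP8, OP6 & OP7, OP6 & OP8

Sorted by start: OP1, OP4, OP2, OP5, OP6, OP8, OP7, OP3.
OP4 starts after OP1 ends; OP1 is clear from here.
OP2 starts before OP4 ends → OP4 and OP2 overlap.
OP5 starts after OP4 ends; OP4 is clear from here.
OP5 starts after OP2 ends; OP2 is clear from here.
OP6 starts before OP5 ends → OP5 and OP6 overlap.
OP8 starts before OP5 ends → OP5 and OP8 overlap.
OP7 starts before OP5 ends → OP5 and OP7 overlap.
OP3 starts exactly when OP5 ends (back-to-back, no overlap).
OP8 starts before OP6 ends → OP6 and OP8 overlap.
OP7 starts before OP6 ends → OP6 and OP7 overlap.
OP3 starts before OP6 ends → OP6 and OP3 overlap.
OP7 starts after OP8 ends; OP8 is clear from here.
OP3 starts before OP7 ends → OP7 and OP3 overlap.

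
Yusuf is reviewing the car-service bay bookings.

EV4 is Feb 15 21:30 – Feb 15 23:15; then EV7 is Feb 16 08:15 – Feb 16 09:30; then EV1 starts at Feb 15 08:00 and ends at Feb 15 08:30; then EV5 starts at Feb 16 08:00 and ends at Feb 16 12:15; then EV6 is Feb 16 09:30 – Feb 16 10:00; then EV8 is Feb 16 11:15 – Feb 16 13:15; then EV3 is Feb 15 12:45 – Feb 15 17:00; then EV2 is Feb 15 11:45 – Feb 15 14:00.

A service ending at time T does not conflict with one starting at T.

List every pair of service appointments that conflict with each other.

Sorted by start: EV1, EV2, EV3, EV4, EV5, EV7, EV6, EV8.
EV2 starts after EV1 ends; EV1 is clear from here.
EV3 starts before EV2 ends → EV2 and EV3 overlap.
EV4 starts after EV2 ends; EV2 is clear from here.
EV4 starts after EV3 ends; EV3 is clear from here.
EV5 starts after EV4 ends; EV4 is clear from here.
EV7 starts before EV5 ends → EV5 and EV7 overlap.
EV6 starts before EV5 ends → EV5 and EV6 overlap.
EV8 starts before EV5 ends → EV5 and EV8 overlap.
EV6 starts exactly when EV7 ends (back-to-back, no overlap); EV7 is clear from here.
EV8 starts after EV6 ends.

EV2 & EV3, EV5 & EV6, EV5 & EV7, EV5 & EV8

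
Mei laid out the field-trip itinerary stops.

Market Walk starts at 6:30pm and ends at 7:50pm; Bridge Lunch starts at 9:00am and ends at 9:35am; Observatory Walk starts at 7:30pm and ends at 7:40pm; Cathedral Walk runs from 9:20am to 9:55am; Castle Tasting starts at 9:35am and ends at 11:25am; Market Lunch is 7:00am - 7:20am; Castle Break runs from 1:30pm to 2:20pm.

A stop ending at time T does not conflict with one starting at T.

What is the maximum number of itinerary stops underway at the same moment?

Sort all start/end points and keep a running count:
7:00am start Market Lunch → 1
7:20am end Market Lunch → 0
9:00am start Bridge Lunch → 1
9:20am start Cathedral Walk → 2
9:35am end Bridge Lunch → 1
9:35am start Castle Tasting → 2
9:55am end Cathedral Walk → 1
11:25am end Castle Tasting → 0
1:30pm start Castle Break → 1
2:20pm end Castle Break → 0
6:30pm start Market Walk → 1
7:30pm start Observatory Walk → 2
7:40pm end Observatory Walk → 1
7:50pm end Market Walk → 0
Peak is 2, at 9:20am (Bridge Lunch, Cathedral Walk).

2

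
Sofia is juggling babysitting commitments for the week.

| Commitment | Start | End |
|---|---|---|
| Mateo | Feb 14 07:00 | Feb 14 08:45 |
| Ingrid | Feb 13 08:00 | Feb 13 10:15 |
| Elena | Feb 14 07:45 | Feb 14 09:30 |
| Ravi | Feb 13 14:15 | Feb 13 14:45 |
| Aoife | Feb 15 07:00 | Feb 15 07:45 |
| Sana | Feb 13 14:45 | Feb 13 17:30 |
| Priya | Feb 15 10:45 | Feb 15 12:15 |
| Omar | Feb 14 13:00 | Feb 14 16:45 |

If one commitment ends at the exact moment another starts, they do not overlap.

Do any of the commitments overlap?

Two intervals overlap when each starts before the other ends.
Sorted by start: Ingrid, Ravi, Sana, Mateo, Elena, Omar, Aoife, Priya.
Ravi starts after Ingrid ends, so nothing later overlaps Ingrid either.
Sana starts exactly when Ravi ends (back-to-back, no overlap), so nothing later overlaps Ravi either.
Mateo starts after Sana ends, so nothing later overlaps Sana either.
Elena starts before Mateo ends → Mateo and Elena overlap.
That's a conflict, so the schedule is not conflict-free.

Yes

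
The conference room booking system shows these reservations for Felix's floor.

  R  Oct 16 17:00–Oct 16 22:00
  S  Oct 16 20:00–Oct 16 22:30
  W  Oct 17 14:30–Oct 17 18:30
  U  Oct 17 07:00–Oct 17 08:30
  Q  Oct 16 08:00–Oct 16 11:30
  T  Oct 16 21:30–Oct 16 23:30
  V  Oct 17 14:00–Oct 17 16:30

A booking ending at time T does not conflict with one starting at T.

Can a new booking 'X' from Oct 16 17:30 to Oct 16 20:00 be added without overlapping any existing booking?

Q: ends Oct 16 11:30 at or before X starts Oct 16 17:30 → clear.
R: starts Oct 16 17:00 before X ends Oct 16 20:00, and ends Oct 16 22:00 after X starts Oct 16 17:30 → overlap.
S: starts Oct 16 20:00 at or after X ends Oct 16 20:00 → clear.
T: starts Oct 16 21:30 at or after X ends Oct 16 20:00 → clear.
U: starts Oct 17 07:00 at or after X ends Oct 16 20:00 → clear.
V: starts Oct 17 14:00 at or after X ends Oct 16 20:00 → clear.
W: starts Oct 17 14:30 at or after X ends Oct 16 20:00 → clear.
X overlaps R.

No — it overlaps R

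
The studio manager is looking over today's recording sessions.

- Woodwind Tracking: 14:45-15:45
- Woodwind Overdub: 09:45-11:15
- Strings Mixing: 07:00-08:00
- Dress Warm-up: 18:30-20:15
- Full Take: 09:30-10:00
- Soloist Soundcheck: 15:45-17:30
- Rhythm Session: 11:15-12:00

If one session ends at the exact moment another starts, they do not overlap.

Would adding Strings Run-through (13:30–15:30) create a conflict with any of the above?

Yes — it overlaps Woodwind Tracking

Strings Mixing: ends 08:00 at or before Strings Run-through starts 13:30 → clear.
Full Take: ends 10:00 at or before Strings Run-through starts 13:30 → clear.
Woodwind Overdub: ends 11:15 at or before Strings Run-through starts 13:30 → clear.
Rhythm Session: ends 12:00 at or before Strings Run-through starts 13:30 → clear.
Woodwind Tracking: starts 14:45 before Strings Run-through ends 15:30, and ends 15:45 after Strings Run-through starts 13:30 → overlap.
Soloist Soundcheck: starts 15:45 at or after Strings Run-through ends 15:30 → clear.
Dress Warm-up: starts 18:30 at or after Strings Run-through ends 15:30 → clear.
Strings Run-through overlaps Woodwind Tracking.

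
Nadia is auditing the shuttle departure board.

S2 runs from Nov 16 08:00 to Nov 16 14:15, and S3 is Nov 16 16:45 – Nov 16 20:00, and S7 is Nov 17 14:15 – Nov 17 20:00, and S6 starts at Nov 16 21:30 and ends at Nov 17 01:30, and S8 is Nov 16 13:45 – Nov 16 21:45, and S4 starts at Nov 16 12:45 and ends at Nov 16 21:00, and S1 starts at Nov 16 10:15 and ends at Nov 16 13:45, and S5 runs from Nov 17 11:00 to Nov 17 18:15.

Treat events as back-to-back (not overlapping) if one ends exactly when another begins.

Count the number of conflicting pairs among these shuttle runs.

Sorted by start: S2, S1, S4, S8, S3, S6, S5, S7.
S1 starts before S2 ends → S2 and S1 overlap.
S4 starts before S2 ends → S2 and S4 overlap.
S8 starts before S2 ends → S2 and S8 overlap.
S3 starts after S2 ends; S2 is clear from here.
S4 starts before S1 ends → S1 and S4 overlap.
S8 starts exactly when S1 ends (back-to-back, no overlap); S1 is clear from here.
S8 starts before S4 ends → S4 and S8 overlap.
S3 starts before S4 ends → S4 and S3 overlap.
S6 starts after S4 ends; S4 is clear from here.
S3 starts before S8 ends → S8 and S3 overlap.
S6 starts before S8 ends → S8 and S6 overlap.
S5 starts after S8 ends; S8 is clear from here.
S6 starts after S3 ends; S3 is clear from here.
S5 starts after S6 ends; S6 is clear from here.
S7 starts before S5 ends → S5 and S7 overlap.
Overlapping pairs: S1 & S2, S1 & S4, S2 & S4, S2 & S8, S3 & S4, S3 & S8, S4 & S8, S5 & S7, S6 & S8 — 9 in total.

9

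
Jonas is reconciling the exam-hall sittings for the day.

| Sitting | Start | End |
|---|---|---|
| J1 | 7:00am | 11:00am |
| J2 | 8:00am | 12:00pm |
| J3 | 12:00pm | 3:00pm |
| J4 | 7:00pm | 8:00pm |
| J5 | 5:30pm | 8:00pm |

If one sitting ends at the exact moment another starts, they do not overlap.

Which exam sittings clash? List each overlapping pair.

Sorted by start: J1, J2, J3, J5, J4.
J2 starts before J1 ends → J1 and J2 overlap.
J3 starts after J1 ends; J1 is clear from here.
J3 starts exactly when J2 ends (back-to-back, no overlap); J2 is clear from here.
J5 starts after J3 ends; J3 is clear from here.
J4 starts before J5 ends → J5 and J4 overlap.

J1 & J2, J4 & J5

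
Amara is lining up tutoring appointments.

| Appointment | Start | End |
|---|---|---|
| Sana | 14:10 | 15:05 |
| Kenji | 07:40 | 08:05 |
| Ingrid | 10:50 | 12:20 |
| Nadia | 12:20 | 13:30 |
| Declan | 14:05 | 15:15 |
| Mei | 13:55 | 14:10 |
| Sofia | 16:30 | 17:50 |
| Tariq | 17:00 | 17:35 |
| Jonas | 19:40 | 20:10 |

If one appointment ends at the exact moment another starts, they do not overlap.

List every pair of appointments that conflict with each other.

Check each pair: they overlap iff neither finishes before the other starts.
Sorted by start: Kenji, Ingrid, Nadia, Mei, Declan, Sana, Sofia, Tariq, Jonas.
Ingrid starts after Kenji ends, so nothing later overlaps Kenji either.
Nadia starts exactly when Ingrid ends (back-to-back, no overlap), so nothing later overlaps Ingrid either.
Mei starts after Nadia ends, so nothing later overlaps Nadia either.
Declan starts before Mei ends → Mei and Declan overlap.
Sana starts exactly when Mei ends (back-to-back, no overlap), so nothing later overlaps Mei either.
Sana starts before Declan ends → Declan and Sana overlap.
Sofia starts after Declan ends, so nothing later overlaps Declan either.
Sofia starts after Sana ends, so nothing later overlaps Sana either.
Tariq starts before Sofia ends → Sofia and Tariq overlap.
Jonas starts after Sofia ends.
Jonas starts after Tariq ends.

Declan & Mei, Declan & Sana, Sofia & Tariq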